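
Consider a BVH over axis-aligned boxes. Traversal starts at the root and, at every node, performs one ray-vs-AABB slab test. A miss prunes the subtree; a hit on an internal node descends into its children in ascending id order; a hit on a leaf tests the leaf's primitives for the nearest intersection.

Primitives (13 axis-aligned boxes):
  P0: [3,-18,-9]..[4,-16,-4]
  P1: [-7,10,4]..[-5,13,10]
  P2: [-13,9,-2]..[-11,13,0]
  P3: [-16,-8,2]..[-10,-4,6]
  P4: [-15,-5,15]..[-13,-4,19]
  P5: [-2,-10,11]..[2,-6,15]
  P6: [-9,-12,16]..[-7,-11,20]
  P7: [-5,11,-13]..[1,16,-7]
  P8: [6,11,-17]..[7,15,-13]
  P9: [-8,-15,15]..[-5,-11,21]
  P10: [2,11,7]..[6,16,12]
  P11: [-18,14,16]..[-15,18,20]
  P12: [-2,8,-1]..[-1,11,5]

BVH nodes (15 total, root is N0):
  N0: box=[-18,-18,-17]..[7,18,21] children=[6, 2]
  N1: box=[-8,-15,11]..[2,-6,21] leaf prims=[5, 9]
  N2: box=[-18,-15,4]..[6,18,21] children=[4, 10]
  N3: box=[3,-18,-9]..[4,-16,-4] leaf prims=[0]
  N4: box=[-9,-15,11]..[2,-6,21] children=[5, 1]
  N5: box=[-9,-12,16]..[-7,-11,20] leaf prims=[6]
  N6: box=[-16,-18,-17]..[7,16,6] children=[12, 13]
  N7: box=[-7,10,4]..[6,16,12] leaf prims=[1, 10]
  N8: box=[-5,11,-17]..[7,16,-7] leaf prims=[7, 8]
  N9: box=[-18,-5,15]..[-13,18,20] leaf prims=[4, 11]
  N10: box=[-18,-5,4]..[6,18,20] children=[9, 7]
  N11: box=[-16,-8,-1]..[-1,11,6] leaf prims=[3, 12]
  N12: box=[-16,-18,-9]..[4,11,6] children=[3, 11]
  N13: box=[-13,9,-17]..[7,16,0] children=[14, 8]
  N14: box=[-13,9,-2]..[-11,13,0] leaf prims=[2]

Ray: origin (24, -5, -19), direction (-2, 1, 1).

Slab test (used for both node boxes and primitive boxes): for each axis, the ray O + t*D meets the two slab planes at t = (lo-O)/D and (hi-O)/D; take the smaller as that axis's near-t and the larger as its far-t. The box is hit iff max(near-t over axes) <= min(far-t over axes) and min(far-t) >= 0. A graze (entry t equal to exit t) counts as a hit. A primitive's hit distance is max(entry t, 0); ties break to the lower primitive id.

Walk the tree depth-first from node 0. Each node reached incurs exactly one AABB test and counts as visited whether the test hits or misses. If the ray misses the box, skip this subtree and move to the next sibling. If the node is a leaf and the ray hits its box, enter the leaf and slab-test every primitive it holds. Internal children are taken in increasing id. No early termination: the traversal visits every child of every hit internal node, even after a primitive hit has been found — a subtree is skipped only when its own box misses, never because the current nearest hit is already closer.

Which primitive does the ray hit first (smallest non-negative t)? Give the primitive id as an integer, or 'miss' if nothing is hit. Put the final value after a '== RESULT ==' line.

Traverse from the root:
N0 x:[17/2,21] y:[-13,23] z:[2,40] -> hit [17/2,21], descend [2, 6]
  N2 x:[9,21] y:[-10,23] z:[23,40] -> miss, prune
  N6 x:[17/2,20] y:[-13,21] z:[2,25] -> hit [17/2,20], descend [12, 13]
    N12 x:[10,20] y:[-13,16] z:[10,25] -> hit [10,16], descend [3, 11]
      N3 x:[10,21/2] y:[-13,-11] z:[10,15] -> miss, prune
      N11 x:[25/2,20] y:[-3,16] z:[18,25] -> miss, prune
    N13 x:[17/2,37/2] y:[14,21] z:[2,19] -> hit [14,37/2], descend [8, 14]
      N8 x:[17/2,29/2] y:[16,21] z:[2,12] -> miss, prune
      N14 x:[35/2,37/2] y:[14,18] z:[17,19] -> hit [35/2,18] leaf, test {P2@t=35/2}

order=[0, 2, 6, 12, 3, 11, 13, 8, 14]  |boxes|=9  |leaves|=1  hit=P2

== RESULT ==
2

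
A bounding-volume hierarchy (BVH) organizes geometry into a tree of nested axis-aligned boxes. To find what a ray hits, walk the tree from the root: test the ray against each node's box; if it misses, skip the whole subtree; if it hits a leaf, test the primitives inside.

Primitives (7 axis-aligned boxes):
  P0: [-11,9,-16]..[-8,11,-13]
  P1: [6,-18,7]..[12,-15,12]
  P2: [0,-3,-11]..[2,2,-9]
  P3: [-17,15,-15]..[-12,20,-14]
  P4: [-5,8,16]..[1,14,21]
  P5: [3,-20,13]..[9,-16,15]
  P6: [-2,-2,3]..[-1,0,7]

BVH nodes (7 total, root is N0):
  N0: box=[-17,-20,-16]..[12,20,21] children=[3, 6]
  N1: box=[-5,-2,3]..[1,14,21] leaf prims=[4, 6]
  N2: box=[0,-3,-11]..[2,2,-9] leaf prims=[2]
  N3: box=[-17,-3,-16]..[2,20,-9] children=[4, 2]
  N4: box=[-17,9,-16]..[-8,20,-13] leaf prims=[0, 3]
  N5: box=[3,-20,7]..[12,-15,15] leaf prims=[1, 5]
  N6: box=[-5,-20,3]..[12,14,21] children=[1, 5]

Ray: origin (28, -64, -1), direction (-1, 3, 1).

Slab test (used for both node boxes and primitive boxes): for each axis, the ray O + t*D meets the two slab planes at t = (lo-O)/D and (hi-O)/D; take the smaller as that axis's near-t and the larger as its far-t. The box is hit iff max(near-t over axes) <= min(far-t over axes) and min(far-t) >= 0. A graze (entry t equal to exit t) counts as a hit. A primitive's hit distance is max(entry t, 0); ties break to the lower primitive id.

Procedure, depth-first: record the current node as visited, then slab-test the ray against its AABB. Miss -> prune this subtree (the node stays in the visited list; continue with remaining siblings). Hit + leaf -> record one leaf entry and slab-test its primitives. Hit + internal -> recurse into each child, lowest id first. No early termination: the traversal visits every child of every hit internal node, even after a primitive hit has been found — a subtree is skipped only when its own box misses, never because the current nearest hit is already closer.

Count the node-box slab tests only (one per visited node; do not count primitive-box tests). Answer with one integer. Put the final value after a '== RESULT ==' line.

Walk:
N0 x:[16,45] y:[44/3,28] z:[-15,22] -> hit [16,22], descend [3, 6]
  N3 x:[26,45] y:[61/3,28] z:[-15,-8] -> miss, prune
  N6 x:[16,33] y:[44/3,26] z:[4,22] -> hit [16,22], descend [1, 5]
    N1 x:[27,33] y:[62/3,26] z:[4,22] -> miss, prune
    N5 x:[16,25] y:[44/3,49/3] z:[8,16] -> hit [16,16] leaf, test {P1(miss), P5(miss)}

Summary -> nodes [0, 3, 6, 1, 5]; box-tests=5; leaf-entries=1; first=miss

== RESULT ==
5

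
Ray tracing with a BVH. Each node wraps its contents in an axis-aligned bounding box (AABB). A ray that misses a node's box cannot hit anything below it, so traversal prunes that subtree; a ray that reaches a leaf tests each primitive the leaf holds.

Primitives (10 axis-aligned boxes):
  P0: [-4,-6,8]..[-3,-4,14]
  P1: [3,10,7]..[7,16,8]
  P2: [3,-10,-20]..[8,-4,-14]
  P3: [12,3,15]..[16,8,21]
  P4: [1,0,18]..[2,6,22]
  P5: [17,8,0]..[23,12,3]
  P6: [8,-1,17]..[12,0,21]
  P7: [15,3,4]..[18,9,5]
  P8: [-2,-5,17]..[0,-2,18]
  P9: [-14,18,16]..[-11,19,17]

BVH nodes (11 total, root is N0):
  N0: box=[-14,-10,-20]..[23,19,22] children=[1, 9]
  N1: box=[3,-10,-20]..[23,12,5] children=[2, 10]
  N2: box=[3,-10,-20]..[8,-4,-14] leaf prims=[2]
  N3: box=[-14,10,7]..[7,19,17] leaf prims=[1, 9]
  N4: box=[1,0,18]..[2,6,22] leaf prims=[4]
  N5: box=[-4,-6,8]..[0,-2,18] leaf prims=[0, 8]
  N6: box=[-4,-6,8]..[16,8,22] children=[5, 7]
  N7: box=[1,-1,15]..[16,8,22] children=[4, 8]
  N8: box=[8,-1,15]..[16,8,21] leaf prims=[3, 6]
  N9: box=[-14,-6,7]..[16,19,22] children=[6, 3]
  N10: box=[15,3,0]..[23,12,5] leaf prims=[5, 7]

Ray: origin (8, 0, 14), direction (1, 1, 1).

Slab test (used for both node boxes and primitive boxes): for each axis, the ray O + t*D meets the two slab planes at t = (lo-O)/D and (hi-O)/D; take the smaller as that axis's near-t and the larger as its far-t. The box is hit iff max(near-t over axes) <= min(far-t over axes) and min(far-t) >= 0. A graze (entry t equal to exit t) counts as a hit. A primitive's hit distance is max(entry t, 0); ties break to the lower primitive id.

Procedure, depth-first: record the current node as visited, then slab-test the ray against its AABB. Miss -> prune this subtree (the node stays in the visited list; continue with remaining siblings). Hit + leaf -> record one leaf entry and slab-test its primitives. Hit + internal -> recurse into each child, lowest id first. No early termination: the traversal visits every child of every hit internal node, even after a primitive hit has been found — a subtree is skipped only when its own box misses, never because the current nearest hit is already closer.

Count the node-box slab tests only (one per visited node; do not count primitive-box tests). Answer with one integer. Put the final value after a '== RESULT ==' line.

Traverse from the root:
N0 x:[-22,15] y:[-10,19] z:[-34,8] -> hit [-10,8], descend [1, 9]
  N1 x:[-5,15] y:[-10,12] z:[-34,-9] -> miss, prune
  N9 x:[-22,8] y:[-6,19] z:[-7,8] -> hit [-6,8], descend [3, 6]
    N3 x:[-22,-1] y:[10,19] z:[-7,3] -> miss, prune
    N6 x:[-12,8] y:[-6,8] z:[-6,8] -> hit [-6,8], descend [5, 7]
      N5 x:[-12,-8] y:[-6,-2] z:[-6,4] -> miss, prune
      N7 x:[-7,8] y:[-1,8] z:[1,8] -> hit [1,8], descend [4, 8]
        N4 x:[-7,-6] y:[0,6] z:[4,8] -> miss, prune
        N8 x:[0,8] y:[-1,8] z:[1,7] -> hit [1,7] leaf, test {P3@t=4, P6(miss)}

Summary -> nodes [0, 1, 9, 3, 6, 5, 7, 4, 8]; box-tests=9; leaf-entries=1; first=P3

== RESULT ==
9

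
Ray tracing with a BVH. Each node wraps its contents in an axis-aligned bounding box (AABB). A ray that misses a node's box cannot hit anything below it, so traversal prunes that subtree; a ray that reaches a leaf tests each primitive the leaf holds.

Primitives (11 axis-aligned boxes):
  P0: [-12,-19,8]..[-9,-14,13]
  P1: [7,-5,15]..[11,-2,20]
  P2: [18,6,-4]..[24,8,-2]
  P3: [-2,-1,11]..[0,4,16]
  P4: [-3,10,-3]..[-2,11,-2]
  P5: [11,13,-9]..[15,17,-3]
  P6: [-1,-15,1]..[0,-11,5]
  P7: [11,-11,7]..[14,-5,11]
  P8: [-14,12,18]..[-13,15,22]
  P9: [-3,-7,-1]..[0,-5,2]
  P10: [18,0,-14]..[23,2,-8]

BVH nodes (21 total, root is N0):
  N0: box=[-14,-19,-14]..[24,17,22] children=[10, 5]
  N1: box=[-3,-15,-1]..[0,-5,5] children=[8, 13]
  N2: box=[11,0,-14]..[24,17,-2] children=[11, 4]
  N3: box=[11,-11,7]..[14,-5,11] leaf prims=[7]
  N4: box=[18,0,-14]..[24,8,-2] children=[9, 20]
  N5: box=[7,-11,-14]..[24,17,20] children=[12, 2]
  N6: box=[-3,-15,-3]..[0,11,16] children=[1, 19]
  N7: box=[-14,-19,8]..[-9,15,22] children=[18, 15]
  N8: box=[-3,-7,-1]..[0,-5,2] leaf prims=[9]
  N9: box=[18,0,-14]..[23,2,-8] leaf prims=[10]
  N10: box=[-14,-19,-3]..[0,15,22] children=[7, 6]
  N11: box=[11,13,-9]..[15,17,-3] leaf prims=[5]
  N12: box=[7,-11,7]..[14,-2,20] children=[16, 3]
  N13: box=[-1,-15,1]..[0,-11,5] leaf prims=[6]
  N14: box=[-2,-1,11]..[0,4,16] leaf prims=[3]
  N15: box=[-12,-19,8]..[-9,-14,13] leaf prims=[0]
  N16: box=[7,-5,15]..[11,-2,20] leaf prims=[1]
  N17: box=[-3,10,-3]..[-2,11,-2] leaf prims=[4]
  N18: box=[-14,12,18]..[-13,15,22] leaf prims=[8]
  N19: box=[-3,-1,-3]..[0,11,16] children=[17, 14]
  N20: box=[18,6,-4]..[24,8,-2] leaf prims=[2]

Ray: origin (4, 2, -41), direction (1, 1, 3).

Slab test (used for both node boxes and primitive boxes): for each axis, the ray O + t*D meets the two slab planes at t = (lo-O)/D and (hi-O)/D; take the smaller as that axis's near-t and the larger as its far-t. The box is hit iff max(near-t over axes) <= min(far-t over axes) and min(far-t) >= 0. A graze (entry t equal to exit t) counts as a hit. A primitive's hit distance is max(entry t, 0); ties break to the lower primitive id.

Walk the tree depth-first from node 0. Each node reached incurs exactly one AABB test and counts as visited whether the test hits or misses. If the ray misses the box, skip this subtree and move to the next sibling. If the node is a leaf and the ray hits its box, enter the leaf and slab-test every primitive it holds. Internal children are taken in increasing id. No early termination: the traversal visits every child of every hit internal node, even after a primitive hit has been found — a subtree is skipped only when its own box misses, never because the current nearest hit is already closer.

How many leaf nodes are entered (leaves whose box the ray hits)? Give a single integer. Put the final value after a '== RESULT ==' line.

Traverse from the root:
N0 x:[-18,20] y:[-21,15] z:[9,21] -> hit [9,15], descend [5, 10]
  N5 x:[3,20] y:[-13,15] z:[9,61/3] -> hit [9,15], descend [2, 12]
    N2 x:[7,20] y:[-2,15] z:[9,13] -> hit [9,13], descend [4, 11]
      N4 x:[14,20] y:[-2,6] z:[9,13] -> miss, prune
      N11 x:[7,11] y:[11,15] z:[32/3,38/3] -> hit [11,11] leaf, test {P5@t=11}
    N12 x:[3,10] y:[-13,-4] z:[16,61/3] -> miss, prune
  N10 x:[-18,-4] y:[-21,13] z:[38/3,21] -> miss, prune

Visited [0, 5, 2, 4, 11, 12, 10]. Tests: 7 box, 1 leaf. Nearest: P5.

== RESULT ==
1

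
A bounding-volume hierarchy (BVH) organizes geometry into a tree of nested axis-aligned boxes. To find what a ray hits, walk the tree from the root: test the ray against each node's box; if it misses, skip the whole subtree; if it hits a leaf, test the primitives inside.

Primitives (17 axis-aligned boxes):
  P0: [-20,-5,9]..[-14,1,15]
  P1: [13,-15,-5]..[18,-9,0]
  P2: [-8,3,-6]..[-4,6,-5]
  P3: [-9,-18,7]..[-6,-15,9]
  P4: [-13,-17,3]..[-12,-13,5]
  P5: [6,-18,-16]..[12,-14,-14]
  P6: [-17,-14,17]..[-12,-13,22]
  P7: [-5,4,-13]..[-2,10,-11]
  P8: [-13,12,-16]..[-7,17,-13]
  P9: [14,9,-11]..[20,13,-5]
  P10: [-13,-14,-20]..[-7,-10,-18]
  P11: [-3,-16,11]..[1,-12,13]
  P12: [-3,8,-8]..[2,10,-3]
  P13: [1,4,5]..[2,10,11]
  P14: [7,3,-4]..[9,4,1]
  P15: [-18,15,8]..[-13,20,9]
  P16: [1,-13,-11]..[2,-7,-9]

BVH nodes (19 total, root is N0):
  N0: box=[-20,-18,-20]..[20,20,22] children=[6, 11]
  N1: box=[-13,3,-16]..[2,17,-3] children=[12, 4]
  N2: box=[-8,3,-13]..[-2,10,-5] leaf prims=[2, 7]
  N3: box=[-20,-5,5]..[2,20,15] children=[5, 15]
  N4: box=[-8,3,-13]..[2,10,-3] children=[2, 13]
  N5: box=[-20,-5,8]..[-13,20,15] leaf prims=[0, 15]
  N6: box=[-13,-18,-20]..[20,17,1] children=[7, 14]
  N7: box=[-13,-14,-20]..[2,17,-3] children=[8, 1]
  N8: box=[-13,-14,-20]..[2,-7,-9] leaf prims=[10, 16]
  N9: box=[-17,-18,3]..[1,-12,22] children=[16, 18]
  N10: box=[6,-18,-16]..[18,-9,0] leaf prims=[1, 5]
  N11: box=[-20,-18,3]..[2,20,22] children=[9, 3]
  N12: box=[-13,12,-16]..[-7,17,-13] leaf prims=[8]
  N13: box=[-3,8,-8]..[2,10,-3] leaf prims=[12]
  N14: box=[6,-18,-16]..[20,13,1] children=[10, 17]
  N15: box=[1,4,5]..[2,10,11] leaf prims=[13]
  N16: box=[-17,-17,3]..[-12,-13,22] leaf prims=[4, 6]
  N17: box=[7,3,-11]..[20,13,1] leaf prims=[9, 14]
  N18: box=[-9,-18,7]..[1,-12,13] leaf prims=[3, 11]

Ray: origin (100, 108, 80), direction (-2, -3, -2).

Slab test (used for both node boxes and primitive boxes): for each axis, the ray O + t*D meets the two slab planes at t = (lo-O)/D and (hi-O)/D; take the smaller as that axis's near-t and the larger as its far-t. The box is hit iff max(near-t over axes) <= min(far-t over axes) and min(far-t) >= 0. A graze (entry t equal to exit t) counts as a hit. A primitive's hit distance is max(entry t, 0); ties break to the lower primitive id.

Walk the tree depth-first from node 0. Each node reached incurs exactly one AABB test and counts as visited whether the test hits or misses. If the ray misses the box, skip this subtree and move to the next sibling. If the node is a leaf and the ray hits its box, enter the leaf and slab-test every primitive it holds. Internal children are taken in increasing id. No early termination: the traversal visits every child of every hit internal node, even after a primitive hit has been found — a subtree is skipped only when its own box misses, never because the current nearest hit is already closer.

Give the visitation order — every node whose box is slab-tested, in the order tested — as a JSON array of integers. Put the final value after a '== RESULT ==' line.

Walk:
N0 x:[40,60] y:[88/3,42] z:[29,50] -> hit [40,42], descend [6, 11]
  N6 x:[40,113/2] y:[91/3,42] z:[79/2,50] -> hit [40,42], descend [7, 14]
    N7 x:[49,113/2] y:[91/3,122/3] z:[83/2,50] -> miss, prune
    N14 x:[40,47] y:[95/3,42] z:[79/2,48] -> hit [40,42], descend [10, 17]
      N10 x:[41,47] y:[39,42] z:[40,48] -> hit [41,42] leaf, test {P1@t=41, P5(miss)}
      N17 x:[40,93/2] y:[95/3,35] z:[79/2,91/2] -> miss, prune
  N11 x:[49,60] y:[88/3,42] z:[29,77/2] -> miss, prune

order=[0, 6, 7, 14, 10, 17, 11]  |boxes|=7  |leaves|=1  hit=P1

== RESULT ==
[0, 6, 7, 14, 10, 17, 11]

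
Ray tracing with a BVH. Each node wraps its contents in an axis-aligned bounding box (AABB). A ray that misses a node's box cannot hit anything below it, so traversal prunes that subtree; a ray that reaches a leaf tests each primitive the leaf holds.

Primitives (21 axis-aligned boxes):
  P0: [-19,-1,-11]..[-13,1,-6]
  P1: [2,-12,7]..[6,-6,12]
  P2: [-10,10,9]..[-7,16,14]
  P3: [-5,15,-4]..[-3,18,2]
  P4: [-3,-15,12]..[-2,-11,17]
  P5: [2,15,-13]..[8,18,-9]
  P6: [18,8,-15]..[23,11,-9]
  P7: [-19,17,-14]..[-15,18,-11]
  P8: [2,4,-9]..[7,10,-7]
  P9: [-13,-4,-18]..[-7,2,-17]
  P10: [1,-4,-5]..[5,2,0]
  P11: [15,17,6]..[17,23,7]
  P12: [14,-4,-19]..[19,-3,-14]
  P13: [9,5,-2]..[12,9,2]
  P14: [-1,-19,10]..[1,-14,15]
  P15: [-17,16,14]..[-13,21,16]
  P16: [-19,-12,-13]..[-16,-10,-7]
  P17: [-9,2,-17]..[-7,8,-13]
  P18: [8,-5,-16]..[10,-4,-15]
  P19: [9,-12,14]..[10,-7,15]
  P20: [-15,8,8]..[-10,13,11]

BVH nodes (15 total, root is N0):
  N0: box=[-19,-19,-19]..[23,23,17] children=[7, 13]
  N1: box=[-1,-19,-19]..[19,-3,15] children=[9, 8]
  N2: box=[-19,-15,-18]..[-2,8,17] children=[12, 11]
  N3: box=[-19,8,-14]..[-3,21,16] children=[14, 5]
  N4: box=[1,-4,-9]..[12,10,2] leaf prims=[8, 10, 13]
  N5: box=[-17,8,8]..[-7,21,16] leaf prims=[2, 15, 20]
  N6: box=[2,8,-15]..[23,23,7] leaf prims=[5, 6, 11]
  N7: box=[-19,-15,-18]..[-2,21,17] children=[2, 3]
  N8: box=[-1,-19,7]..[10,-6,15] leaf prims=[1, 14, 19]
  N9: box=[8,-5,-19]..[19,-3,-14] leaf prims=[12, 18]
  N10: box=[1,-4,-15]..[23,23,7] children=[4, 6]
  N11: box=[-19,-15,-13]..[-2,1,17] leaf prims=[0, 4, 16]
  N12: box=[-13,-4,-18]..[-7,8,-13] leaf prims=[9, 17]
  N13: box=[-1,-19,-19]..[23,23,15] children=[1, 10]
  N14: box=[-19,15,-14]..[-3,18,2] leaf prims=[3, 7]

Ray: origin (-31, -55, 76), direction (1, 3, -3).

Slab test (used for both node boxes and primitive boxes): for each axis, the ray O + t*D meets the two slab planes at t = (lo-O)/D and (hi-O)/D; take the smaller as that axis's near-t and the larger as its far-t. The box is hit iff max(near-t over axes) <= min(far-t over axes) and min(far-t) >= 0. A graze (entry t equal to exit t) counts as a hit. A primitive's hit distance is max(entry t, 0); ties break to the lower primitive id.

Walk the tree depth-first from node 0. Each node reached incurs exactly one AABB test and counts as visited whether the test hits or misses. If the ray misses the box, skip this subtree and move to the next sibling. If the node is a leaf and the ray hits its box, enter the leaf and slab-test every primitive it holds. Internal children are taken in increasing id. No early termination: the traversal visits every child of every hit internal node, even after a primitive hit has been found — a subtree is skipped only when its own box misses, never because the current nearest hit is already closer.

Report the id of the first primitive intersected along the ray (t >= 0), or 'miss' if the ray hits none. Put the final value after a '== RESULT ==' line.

Walk:
N0 x:[12,54] y:[12,26] z:[59/3,95/3] -> hit [59/3,26], descend [7, 13]
  N7 x:[12,29] y:[40/3,76/3] z:[59/3,94/3] -> hit [59/3,76/3], descend [2, 3]
    N2 x:[12,29] y:[40/3,21] z:[59/3,94/3] -> hit [59/3,21], descend [11, 12]
      N11 x:[12,29] y:[40/3,56/3] z:[59/3,89/3] -> miss, prune
      N12 x:[18,24] y:[17,21] z:[89/3,94/3] -> miss, prune
    N3 x:[12,28] y:[21,76/3] z:[20,30] -> hit [21,76/3], descend [5, 14]
      N5 x:[14,24] y:[21,76/3] z:[20,68/3] -> hit [21,68/3] leaf, test {P2@t=65/3, P15(miss), P20(miss)}
      N14 x:[12,28] y:[70/3,73/3] z:[74/3,30] -> miss, prune
  N13 x:[30,54] y:[12,26] z:[61/3,95/3] -> miss, prune

order=[0, 7, 2, 11, 12, 3, 5, 14, 13]  |boxes|=9  |leaves|=1  hit=P2

== RESULT ==
2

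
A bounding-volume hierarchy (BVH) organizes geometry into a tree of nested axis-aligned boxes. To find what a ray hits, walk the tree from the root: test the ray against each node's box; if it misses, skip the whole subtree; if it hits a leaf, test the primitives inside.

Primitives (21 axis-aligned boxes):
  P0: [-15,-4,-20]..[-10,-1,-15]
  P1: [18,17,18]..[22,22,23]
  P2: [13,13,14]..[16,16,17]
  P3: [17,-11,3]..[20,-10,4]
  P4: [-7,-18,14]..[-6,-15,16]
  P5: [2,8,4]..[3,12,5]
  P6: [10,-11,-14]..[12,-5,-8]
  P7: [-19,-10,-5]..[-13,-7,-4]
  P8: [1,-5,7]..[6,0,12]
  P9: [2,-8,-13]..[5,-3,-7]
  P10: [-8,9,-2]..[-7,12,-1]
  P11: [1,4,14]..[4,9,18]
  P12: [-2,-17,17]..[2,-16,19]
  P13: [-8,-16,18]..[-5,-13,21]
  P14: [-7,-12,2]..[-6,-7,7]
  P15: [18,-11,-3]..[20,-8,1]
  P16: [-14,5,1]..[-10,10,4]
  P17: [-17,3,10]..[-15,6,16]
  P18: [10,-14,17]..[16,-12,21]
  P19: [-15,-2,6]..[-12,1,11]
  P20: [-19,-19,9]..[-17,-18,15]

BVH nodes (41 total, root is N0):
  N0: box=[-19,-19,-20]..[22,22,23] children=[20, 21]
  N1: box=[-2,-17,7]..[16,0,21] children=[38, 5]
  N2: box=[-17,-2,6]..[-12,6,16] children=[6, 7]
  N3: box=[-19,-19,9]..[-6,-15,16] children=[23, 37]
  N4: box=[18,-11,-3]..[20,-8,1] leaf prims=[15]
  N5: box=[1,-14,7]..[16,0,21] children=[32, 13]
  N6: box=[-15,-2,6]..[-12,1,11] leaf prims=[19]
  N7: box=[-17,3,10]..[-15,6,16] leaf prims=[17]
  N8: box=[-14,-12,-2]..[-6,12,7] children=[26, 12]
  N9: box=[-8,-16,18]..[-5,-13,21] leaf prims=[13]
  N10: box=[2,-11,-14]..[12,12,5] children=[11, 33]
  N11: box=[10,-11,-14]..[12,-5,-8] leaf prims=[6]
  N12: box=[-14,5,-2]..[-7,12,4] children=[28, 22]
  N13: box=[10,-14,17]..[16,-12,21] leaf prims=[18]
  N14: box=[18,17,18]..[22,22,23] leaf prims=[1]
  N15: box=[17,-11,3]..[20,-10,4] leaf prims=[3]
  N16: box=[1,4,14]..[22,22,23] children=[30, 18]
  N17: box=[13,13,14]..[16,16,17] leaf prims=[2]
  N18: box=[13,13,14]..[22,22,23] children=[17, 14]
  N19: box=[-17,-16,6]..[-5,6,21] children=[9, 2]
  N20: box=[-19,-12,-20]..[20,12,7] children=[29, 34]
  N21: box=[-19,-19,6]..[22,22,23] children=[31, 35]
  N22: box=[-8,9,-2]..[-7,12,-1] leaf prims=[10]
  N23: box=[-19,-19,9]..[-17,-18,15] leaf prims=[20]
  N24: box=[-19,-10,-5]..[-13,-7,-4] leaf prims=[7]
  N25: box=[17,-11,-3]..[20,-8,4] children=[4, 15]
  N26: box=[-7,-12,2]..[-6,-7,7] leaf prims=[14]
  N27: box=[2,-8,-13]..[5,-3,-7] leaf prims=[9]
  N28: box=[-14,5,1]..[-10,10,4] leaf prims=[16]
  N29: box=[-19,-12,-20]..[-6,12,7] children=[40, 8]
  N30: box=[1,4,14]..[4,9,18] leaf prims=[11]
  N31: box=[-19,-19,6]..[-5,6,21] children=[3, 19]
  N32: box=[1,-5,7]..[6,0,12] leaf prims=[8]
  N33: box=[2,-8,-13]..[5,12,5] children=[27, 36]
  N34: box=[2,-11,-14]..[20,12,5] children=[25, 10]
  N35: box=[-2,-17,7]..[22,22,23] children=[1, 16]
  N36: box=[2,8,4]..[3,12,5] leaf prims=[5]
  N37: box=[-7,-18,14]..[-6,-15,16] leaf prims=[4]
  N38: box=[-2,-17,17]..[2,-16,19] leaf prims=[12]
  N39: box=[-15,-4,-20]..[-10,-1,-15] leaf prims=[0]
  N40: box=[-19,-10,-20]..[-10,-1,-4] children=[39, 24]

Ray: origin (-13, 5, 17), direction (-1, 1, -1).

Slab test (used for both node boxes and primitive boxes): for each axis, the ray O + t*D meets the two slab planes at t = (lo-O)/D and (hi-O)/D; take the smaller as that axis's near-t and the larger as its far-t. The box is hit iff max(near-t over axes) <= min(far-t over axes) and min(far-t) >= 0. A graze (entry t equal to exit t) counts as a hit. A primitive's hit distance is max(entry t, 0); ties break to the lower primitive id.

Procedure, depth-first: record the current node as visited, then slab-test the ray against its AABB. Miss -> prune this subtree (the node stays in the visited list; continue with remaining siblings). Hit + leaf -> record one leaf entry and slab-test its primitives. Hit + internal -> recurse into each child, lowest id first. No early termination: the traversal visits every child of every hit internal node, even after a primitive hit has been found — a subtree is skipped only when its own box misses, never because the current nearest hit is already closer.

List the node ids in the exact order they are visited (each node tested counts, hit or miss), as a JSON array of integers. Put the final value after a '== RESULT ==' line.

Walk:
N0 x:[-35,6] y:[-24,17] z:[-6,37] -> hit [-6,6], descend [20, 21]
  N20 x:[-33,6] y:[-17,7] z:[10,37] -> miss, prune
  N21 x:[-35,6] y:[-24,17] z:[-6,11] -> hit [-6,6], descend [31, 35]
    N31 x:[-8,6] y:[-24,1] z:[-4,11] -> hit [-4,1], descend [3, 19]
      N3 x:[-7,6] y:[-24,-20] z:[1,8] -> miss, prune
      N19 x:[-8,4] y:[-21,1] z:[-4,11] -> hit [-4,1], descend [2, 9]
        N2 x:[-1,4] y:[-7,1] z:[1,11] -> hit [1,1], descend [6, 7]
          N6 x:[-1,2] y:[-7,-4] z:[6,11] -> miss, prune
          N7 x:[2,4] y:[-2,1] z:[1,7] -> miss, prune
        N9 x:[-8,-5] y:[-21,-18] z:[-4,-1] -> miss, prune
    N35 x:[-35,-11] y:[-22,17] z:[-6,10] -> miss, prune

Summary -> nodes [0, 20, 21, 31, 3, 19, 2, 6, 7, 9, 35]; box-tests=11; leaf-entries=0; first=miss

== RESULT ==
[0, 20, 21, 31, 3, 19, 2, 6, 7, 9, 35]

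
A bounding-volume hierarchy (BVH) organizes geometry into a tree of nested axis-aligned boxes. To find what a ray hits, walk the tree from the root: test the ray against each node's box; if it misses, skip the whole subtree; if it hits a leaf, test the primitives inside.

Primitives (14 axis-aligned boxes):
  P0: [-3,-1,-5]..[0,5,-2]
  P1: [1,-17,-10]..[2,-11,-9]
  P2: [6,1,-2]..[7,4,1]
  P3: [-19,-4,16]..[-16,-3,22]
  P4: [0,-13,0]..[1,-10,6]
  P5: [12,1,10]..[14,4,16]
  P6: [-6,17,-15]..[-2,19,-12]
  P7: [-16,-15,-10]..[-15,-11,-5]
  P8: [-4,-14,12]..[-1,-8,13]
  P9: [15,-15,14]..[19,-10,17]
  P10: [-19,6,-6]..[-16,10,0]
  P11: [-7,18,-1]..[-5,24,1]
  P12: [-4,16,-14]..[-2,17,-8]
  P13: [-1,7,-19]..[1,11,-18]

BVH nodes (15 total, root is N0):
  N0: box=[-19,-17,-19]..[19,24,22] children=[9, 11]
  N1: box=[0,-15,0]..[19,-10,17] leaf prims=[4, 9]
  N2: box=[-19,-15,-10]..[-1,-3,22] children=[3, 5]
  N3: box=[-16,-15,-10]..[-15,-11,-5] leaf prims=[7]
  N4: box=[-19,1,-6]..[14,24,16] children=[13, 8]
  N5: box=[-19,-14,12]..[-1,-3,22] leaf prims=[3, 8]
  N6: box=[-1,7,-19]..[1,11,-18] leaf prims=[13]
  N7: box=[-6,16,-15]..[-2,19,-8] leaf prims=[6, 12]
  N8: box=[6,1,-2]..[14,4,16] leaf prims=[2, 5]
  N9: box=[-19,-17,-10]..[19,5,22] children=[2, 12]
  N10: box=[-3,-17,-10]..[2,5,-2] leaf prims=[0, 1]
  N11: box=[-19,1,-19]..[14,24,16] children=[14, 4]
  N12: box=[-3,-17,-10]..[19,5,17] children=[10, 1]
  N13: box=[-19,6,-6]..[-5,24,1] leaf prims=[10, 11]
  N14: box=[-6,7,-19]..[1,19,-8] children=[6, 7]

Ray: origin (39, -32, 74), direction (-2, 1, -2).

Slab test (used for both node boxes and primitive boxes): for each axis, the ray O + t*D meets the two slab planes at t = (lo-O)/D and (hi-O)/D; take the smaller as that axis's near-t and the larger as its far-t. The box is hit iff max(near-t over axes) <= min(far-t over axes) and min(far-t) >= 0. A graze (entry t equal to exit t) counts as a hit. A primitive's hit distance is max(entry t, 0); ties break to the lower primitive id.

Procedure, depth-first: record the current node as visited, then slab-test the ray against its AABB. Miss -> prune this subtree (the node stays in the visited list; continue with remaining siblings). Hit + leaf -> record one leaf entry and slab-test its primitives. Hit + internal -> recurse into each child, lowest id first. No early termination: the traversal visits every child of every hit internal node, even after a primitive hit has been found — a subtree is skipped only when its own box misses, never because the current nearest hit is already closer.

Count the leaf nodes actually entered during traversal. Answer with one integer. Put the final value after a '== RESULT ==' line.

Trace the traversal:
N0 x:[10,29] y:[15,56] z:[26,93/2] -> hit [26,29], descend [9, 11]
  N9 x:[10,29] y:[15,37] z:[26,42] -> hit [26,29], descend [2, 12]
    N2 x:[20,29] y:[17,29] z:[26,42] -> hit [26,29], descend [3, 5]
      N3 x:[27,55/2] y:[17,21] z:[79/2,42] -> miss, prune
      N5 x:[20,29] y:[18,29] z:[26,31] -> hit [26,29] leaf, test {P3@t=28, P8(miss)}
    N12 x:[10,21] y:[15,37] z:[57/2,42] -> miss, prune
  N11 x:[25/2,29] y:[33,56] z:[29,93/2] -> miss, prune

Visited [0, 9, 2, 3, 5, 12, 11]. Tests: 7 box, 1 leaf. Nearest: P3.

== RESULT ==
1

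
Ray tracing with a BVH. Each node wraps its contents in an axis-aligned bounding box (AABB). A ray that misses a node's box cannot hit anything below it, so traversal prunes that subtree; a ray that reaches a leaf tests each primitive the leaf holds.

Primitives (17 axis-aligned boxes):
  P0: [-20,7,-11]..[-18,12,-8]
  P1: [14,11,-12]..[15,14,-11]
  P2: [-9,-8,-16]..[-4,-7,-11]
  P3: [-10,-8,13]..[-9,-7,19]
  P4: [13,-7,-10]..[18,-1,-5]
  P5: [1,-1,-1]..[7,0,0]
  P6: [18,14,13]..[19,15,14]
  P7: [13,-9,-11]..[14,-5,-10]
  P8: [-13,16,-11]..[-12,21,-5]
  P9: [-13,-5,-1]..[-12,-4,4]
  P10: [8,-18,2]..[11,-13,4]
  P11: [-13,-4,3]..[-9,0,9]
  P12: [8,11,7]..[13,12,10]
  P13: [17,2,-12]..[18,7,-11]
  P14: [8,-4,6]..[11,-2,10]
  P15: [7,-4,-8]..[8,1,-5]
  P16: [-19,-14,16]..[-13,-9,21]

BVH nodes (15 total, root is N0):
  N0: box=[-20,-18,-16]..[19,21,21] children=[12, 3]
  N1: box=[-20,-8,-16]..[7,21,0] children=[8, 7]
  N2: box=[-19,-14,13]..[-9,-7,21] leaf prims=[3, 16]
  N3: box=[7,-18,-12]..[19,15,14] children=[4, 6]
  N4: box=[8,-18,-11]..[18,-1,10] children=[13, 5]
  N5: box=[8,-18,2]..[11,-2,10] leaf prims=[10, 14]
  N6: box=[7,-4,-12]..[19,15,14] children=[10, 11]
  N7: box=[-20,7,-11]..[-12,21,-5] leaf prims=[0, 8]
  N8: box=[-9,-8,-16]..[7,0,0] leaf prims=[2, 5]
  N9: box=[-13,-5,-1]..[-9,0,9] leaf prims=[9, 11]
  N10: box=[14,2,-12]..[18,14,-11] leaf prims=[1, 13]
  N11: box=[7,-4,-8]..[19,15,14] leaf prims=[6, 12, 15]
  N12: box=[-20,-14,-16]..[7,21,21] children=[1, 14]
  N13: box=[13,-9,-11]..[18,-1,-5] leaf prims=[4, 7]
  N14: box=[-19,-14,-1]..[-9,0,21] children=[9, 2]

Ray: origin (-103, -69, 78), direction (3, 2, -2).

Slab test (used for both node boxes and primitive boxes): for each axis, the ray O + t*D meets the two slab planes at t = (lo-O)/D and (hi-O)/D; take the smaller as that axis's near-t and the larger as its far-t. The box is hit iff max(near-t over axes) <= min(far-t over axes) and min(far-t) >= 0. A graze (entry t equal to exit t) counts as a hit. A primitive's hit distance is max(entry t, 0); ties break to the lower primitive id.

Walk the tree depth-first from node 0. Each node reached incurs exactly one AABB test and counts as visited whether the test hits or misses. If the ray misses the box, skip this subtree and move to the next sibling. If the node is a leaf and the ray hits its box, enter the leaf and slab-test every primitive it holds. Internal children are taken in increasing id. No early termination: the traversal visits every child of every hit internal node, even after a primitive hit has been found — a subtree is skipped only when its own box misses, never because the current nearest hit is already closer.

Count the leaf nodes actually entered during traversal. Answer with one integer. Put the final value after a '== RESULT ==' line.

Trace the traversal:
N0 x:[83/3,122/3] y:[51/2,45] z:[57/2,47] -> hit [57/2,122/3], descend [3, 12]
  N3 x:[110/3,122/3] y:[51/2,42] z:[32,45] -> hit [110/3,122/3], descend [4, 6]
    N4 x:[37,121/3] y:[51/2,34] z:[34,89/2] -> miss, prune
    N6 x:[110/3,122/3] y:[65/2,42] z:[32,45] -> hit [110/3,122/3], descend [10, 11]
      N10 x:[39,121/3] y:[71/2,83/2] z:[89/2,45] -> miss, prune
      N11 x:[110/3,122/3] y:[65/2,42] z:[32,43] -> hit [110/3,122/3] leaf, test {P6(miss), P12(miss), P15(miss)}
  N12 x:[83/3,110/3] y:[55/2,45] z:[57/2,47] -> hit [57/2,110/3], descend [1, 14]
    N1 x:[83/3,110/3] y:[61/2,45] z:[39,47] -> miss, prune
    N14 x:[28,94/3] y:[55/2,69/2] z:[57/2,79/2] -> hit [57/2,94/3], descend [2, 9]
      N2 x:[28,94/3] y:[55/2,31] z:[57/2,65/2] -> hit [57/2,31] leaf, test {P3@t=31, P16@t=57/2}
      N9 x:[30,94/3] y:[32,69/2] z:[69/2,79/2] -> miss, prune

11 AABB tests over nodes [0, 3, 4, 6, 10, 11, 12, 1, 14, 2, 9]; 2 leaves entered; closest P16.

== RESULT ==
2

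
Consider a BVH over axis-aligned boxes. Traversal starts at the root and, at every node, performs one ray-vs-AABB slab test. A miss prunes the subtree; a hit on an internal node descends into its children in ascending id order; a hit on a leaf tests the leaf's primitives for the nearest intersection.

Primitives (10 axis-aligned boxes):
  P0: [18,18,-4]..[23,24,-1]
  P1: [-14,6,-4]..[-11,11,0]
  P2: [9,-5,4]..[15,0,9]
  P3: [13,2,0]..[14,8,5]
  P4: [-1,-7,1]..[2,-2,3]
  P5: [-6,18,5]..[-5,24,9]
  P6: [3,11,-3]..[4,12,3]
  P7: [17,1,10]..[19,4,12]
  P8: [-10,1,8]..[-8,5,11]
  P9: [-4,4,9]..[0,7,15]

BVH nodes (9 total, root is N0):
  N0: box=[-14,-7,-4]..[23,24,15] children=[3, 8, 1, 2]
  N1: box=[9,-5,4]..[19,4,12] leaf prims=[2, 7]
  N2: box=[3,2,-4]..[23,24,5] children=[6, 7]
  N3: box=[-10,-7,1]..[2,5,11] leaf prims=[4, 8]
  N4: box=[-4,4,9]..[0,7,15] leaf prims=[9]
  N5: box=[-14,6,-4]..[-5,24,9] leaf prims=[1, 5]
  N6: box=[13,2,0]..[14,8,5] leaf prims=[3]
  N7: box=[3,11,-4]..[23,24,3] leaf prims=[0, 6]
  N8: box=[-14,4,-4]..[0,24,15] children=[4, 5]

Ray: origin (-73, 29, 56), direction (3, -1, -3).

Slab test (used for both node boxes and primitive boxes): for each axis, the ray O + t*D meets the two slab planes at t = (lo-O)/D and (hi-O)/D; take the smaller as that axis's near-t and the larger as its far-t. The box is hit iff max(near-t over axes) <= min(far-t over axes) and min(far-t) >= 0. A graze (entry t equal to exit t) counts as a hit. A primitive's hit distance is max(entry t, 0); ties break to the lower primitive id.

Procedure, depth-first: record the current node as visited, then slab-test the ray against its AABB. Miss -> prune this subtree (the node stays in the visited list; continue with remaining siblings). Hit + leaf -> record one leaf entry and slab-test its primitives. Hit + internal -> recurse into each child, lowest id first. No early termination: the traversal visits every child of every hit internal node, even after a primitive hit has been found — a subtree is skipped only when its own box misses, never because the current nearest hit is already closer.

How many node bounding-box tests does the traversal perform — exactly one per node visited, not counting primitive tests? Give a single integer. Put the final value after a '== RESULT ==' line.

Walk:
N0 x:[59/3,32] y:[5,36] z:[41/3,20] -> hit [59/3,20], descend [1, 2, 3, 8]
  N1 x:[82/3,92/3] y:[25,34] z:[44/3,52/3] -> miss, prune
  N2 x:[76/3,32] y:[5,27] z:[17,20] -> miss, prune
  N3 x:[21,25] y:[24,36] z:[15,55/3] -> miss, prune
  N8 x:[59/3,73/3] y:[5,25] z:[41/3,20] -> hit [59/3,20], descend [4, 5]
    N4 x:[23,73/3] y:[22,25] z:[41/3,47/3] -> miss, prune
    N5 x:[59/3,68/3] y:[5,23] z:[47/3,20] -> hit [59/3,20] leaf, test {P1@t=59/3, P5(miss)}

7 AABB tests over nodes [0, 1, 2, 3, 8, 4, 5]; 1 leaf entered; closest P1.

== RESULT ==
7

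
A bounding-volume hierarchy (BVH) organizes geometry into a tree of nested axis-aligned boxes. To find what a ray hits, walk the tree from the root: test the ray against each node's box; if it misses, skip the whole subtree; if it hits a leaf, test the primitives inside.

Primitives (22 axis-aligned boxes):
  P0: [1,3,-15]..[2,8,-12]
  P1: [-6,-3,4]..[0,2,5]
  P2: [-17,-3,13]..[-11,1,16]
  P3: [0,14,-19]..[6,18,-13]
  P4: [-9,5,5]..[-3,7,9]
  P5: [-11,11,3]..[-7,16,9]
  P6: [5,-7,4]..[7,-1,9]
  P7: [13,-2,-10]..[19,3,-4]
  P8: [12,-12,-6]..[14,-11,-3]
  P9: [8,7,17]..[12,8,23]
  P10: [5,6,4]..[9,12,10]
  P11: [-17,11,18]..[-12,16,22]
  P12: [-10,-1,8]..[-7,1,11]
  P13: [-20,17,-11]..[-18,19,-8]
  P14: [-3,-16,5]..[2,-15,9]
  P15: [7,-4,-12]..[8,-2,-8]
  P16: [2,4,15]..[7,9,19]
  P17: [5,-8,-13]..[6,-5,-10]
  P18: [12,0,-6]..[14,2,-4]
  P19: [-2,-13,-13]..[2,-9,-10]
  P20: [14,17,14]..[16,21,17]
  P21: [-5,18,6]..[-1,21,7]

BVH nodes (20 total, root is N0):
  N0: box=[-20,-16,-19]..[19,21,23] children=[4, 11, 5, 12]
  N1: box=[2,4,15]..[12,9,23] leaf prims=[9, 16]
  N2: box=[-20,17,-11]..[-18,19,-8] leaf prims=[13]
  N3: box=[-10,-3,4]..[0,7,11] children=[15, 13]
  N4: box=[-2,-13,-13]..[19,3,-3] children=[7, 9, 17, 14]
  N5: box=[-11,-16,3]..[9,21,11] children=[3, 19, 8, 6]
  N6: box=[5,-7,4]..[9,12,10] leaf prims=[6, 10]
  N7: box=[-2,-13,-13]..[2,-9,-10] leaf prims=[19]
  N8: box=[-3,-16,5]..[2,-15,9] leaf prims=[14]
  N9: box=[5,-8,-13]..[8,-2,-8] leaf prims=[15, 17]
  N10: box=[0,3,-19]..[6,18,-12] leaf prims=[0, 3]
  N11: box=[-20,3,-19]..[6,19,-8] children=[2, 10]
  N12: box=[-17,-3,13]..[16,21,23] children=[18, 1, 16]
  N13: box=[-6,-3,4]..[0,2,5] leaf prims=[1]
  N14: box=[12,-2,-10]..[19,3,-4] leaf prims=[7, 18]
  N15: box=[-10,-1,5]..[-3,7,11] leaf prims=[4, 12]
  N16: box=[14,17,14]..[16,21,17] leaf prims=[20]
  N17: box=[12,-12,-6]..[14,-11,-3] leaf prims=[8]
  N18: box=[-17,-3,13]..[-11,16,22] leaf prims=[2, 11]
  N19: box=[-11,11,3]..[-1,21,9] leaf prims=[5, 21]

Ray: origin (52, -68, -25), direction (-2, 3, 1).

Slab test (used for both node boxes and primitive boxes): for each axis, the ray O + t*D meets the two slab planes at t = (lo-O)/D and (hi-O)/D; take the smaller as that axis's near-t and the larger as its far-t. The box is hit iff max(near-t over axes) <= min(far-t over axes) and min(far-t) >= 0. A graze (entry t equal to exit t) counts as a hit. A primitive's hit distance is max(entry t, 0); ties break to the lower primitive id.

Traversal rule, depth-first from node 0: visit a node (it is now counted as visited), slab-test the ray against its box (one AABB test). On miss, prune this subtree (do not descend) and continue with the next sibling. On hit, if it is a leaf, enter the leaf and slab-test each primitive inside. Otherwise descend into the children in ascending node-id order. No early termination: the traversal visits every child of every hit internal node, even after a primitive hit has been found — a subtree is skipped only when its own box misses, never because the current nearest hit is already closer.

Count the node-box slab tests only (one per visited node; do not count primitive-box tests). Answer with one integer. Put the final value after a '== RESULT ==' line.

Walk:
N0 x:[33/2,36] y:[52/3,89/3] z:[6,48] -> hit [52/3,89/3], descend [4, 5, 11, 12]
  N4 x:[33/2,27] y:[55/3,71/3] z:[12,22] -> hit [55/3,22], descend [7, 9, 14, 17]
    N7 x:[25,27] y:[55/3,59/3] z:[12,15] -> miss, prune
    N9 x:[22,47/2] y:[20,22] z:[12,17] -> miss, prune
    N14 x:[33/2,20] y:[22,71/3] z:[15,21] -> miss, prune
    N17 x:[19,20] y:[56/3,19] z:[19,22] -> hit [19,19] leaf, test {P8@t=19}
  N5 x:[43/2,63/2] y:[52/3,89/3] z:[28,36] -> hit [28,89/3], descend [3, 6, 8, 19]
    N3 x:[26,31] y:[65/3,25] z:[29,36] -> miss, prune
    N6 x:[43/2,47/2] y:[61/3,80/3] z:[29,35] -> miss, prune
    N8 x:[25,55/2] y:[52/3,53/3] z:[30,34] -> miss, prune
    N19 x:[53/2,63/2] y:[79/3,89/3] z:[28,34] -> hit [28,89/3] leaf, test {P5(miss), P21(miss)}
  N11 x:[23,36] y:[71/3,29] z:[6,17] -> miss, prune
  N12 x:[18,69/2] y:[65/3,89/3] z:[38,48] -> miss, prune

13 AABB tests over nodes [0, 4, 7, 9, 14, 17, 5, 3, 6, 8, 19, 11, 12]; 2 leaves entered; closest P8.

== RESULT ==
13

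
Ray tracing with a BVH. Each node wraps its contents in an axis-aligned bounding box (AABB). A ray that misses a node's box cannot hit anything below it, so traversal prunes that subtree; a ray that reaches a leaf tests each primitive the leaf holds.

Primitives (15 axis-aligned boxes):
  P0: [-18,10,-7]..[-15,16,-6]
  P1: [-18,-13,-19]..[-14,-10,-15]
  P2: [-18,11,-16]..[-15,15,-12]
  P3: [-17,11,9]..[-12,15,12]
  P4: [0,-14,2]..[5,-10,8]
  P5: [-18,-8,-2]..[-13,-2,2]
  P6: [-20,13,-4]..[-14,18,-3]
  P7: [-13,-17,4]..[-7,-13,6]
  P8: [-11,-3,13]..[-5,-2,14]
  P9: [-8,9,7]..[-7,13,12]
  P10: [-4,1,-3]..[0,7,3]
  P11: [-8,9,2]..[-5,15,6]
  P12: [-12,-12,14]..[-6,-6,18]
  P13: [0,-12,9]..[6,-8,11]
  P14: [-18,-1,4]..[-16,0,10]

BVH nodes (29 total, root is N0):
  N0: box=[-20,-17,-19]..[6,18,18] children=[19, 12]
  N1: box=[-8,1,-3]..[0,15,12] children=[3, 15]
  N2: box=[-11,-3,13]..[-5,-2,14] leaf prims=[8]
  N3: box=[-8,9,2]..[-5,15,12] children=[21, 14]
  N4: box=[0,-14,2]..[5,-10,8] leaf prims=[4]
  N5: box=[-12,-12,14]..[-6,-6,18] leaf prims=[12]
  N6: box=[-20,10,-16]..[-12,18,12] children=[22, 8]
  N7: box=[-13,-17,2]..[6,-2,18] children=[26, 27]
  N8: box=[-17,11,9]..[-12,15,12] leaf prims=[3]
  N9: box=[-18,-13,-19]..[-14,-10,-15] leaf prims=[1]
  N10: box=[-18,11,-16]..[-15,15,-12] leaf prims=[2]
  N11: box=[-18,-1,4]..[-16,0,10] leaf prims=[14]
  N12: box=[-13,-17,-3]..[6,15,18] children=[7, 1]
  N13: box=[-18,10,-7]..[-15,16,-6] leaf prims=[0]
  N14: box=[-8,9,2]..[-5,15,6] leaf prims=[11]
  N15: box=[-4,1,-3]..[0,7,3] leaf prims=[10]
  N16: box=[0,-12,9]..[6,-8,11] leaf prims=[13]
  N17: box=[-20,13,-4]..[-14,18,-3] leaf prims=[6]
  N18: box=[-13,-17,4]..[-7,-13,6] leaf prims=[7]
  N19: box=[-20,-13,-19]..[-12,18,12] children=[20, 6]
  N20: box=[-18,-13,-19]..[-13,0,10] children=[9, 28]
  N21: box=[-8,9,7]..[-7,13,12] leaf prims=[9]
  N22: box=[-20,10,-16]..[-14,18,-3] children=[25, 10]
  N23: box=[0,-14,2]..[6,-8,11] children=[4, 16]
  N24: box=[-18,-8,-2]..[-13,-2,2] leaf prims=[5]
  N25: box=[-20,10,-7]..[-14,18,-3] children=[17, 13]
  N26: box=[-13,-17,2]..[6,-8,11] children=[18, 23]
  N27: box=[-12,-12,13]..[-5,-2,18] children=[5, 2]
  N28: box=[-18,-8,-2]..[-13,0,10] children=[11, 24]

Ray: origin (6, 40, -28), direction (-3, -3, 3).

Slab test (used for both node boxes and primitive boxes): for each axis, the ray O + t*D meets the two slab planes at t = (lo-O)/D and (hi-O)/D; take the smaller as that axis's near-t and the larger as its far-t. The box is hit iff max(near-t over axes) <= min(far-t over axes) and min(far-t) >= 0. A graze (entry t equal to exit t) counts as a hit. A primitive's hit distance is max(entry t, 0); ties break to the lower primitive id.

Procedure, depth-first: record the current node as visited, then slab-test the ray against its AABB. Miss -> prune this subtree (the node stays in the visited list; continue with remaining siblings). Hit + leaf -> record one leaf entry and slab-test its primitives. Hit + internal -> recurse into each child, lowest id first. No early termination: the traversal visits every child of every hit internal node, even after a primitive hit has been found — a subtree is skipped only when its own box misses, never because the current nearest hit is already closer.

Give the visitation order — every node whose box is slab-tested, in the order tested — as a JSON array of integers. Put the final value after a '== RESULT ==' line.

Traverse from the root:
N0 x:[0,26/3] y:[22/3,19] z:[3,46/3] -> hit [22/3,26/3], descend [12, 19]
  N12 x:[0,19/3] y:[25/3,19] z:[25/3,46/3] -> miss, prune
  N19 x:[6,26/3] y:[22/3,53/3] z:[3,40/3] -> hit [22/3,26/3], descend [6, 20]
    N6 x:[6,26/3] y:[22/3,10] z:[4,40/3] -> hit [22/3,26/3], descend [8, 22]
      N8 x:[6,23/3] y:[25/3,29/3] z:[37/3,40/3] -> miss, prune
      N22 x:[20/3,26/3] y:[22/3,10] z:[4,25/3] -> hit [22/3,25/3], descend [10, 25]
        N10 x:[7,8] y:[25/3,29/3] z:[4,16/3] -> miss, prune
        N25 x:[20/3,26/3] y:[22/3,10] z:[7,25/3] -> hit [22/3,25/3], descend [13, 17]
          N13 x:[7,8] y:[8,10] z:[7,22/3] -> miss, prune
          N17 x:[20/3,26/3] y:[22/3,9] z:[8,25/3] -> hit [8,25/3] leaf, test {P6@t=8}
    N20 x:[19/3,8] y:[40/3,53/3] z:[3,38/3] -> miss, prune

11 AABB tests over nodes [0, 12, 19, 6, 8, 22, 10, 25, 13, 17, 20]; 1 leaf entered; closest P6.

== RESULT ==
[0, 12, 19, 6, 8, 22, 10, 25, 13, 17, 20]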